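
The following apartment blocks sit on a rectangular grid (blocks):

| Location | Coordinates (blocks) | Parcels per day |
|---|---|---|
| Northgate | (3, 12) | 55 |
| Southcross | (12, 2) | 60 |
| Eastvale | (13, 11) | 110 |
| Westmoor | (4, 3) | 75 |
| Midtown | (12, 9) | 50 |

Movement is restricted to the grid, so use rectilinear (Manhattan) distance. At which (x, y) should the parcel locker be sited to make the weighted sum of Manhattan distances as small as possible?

(12, 9)

Manhattan distance separates: Σwᵢ(|x−xᵢ|+|y−yᵢ|) = Σwᵢ|x−xᵢ| + Σwᵢ|y−yᵢ|, so x and y are optimised independently as 1-D weighted medians.
Total weight W = 350; half = 175.
x-coordinate, sorted with cumulative weight:
  x=3 (Northgate, w=55) cum 55
  x=4 (Westmoor, w=75) cum 130
  x=12 (Southcross, w=60) cum 190  ← median
  x=12 (Midtown, w=50) cum 240
  x=13 (Eastvale, w=110) cum 350
⇒ x* = 12
y-coordinate, sorted with cumulative weight:
  y=2 (Southcross, w=60) cum 60
  y=3 (Westmoor, w=75) cum 135
  y=9 (Midtown, w=50) cum 185  ← median
  y=11 (Eastvale, w=110) cum 295
  y=12 (Northgate, w=55) cum 350
⇒ y* = 9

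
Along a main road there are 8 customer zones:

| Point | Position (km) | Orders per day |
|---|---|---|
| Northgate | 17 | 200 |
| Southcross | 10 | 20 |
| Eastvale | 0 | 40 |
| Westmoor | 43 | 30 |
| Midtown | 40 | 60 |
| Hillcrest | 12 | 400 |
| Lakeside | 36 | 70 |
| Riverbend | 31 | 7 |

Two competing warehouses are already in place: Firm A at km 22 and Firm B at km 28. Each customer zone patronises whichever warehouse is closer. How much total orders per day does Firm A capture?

The indifferent point is the midpoint (22+28)/2 = 25; customer zones left of it (closer to Firm A at 22) go to Firm A, those right go to Firm B.
  Eastvale at 0 (w=40) → Firm A
  Southcross at 10 (w=20) → Firm A
  Hillcrest at 12 (w=400) → Firm A
  Northgate at 17 (w=200) → Firm A
  Riverbend at 31 (w=7) → Firm B
  Lakeside at 36 (w=70) → Firm B
  Midtown at 40 (w=60) → Firm B
  Westmoor at 43 (w=30) → Firm B
Firm A captures 660; Firm B captures 167.

660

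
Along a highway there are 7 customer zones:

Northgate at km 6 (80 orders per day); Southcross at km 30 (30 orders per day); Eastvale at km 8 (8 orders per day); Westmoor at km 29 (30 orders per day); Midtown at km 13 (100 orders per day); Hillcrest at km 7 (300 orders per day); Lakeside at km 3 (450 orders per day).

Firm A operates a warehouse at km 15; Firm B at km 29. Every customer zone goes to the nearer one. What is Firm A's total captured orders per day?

The indifferent point is the midpoint (15+29)/2 = 22; customer zones left of it (closer to Firm A at 15) go to Firm A, those right go to Firm B.
  Lakeside at 3 (w=450) → Firm A
  Northgate at 6 (w=80) → Firm A
  Hillcrest at 7 (w=300) → Firm A
  Eastvale at 8 (w=8) → Firm A
  Midtown at 13 (w=100) → Firm A
  Westmoor at 29 (w=30) → Firm B
  Southcross at 30 (w=30) → Firm B
Firm A captures 938; Firm B captures 60.

938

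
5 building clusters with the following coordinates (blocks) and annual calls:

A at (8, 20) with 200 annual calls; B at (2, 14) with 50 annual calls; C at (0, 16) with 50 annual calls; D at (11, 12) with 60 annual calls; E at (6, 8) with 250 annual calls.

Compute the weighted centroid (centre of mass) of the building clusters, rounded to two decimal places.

The minimiser of Σwᵢ‖p−pᵢ‖² is the weighted centroid p* = (Σwᵢpᵢ)/(Σwᵢ).
Σwᵢ = 610.
Σwᵢxᵢ = 200·8 + 50·2 + 50·0 + 60·11 + 250·6 = 3860.
Σwᵢyᵢ = 200·20 + 50·14 + 50·16 + 60·12 + 250·8 = 8220.
x* = 3860/610 = 6.33, y* = 8220/610 = 13.48.

(6.33, 13.48)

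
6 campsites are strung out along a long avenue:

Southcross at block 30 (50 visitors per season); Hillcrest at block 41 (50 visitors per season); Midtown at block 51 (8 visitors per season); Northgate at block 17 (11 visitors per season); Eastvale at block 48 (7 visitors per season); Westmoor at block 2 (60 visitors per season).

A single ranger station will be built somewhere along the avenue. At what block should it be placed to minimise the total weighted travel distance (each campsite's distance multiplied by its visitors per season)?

x = 30

For a sum of weighted absolute distances on a line, the optimum is the weighted median (not the mean). Total weight W = 186; half-weight = 93.
Sort by position and accumulate weight:
  block 2 (Westmoor, w=60) → cum 60
  block 17 (Northgate, w=11) → cum 71
  block 30 (Southcross, w=50) → cum 121  ≥ 93 → median here
  block 41 (Hillcrest, w=50) → cum 171
  block 48 (Eastvale, w=7) → cum 178
  block 51 (Midtown, w=8) → cum 186
Optimal location: block 30.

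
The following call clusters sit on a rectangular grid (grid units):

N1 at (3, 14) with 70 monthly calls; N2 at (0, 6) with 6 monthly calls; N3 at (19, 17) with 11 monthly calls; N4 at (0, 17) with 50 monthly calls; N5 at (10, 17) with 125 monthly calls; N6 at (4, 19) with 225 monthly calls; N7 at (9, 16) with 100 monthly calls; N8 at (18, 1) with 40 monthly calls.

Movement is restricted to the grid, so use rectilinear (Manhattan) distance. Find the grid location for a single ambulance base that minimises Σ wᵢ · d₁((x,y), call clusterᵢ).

Manhattan distance separates: Σwᵢ(|x−xᵢ|+|y−yᵢ|) = Σwᵢ|x−xᵢ| + Σwᵢ|y−yᵢ|, so x and y are optimised independently as 1-D weighted medians.
Total weight W = 627; half = 313.5.
x-coordinate, sorted with cumulative weight:
  x=0 (N2, w=6) cum 6
  x=0 (N4, w=50) cum 56
  x=3 (N1, w=70) cum 126
  x=4 (N6, w=225) cum 351  ← median
  x=9 (N7, w=100) cum 451
  x=10 (N5, w=125) cum 576
  x=18 (N8, w=40) cum 616
  x=19 (N3, w=11) cum 627
⇒ x* = 4
y-coordinate, sorted with cumulative weight:
  y=1 (N8, w=40) cum 40
  y=6 (N2, w=6) cum 46
  y=14 (N1, w=70) cum 116
  y=16 (N7, w=100) cum 216
  y=17 (N3, w=11) cum 227
  y=17 (N4, w=50) cum 277
  y=17 (N5, w=125) cum 402  ← median
  y=19 (N6, w=225) cum 627
⇒ y* = 17

(4, 17)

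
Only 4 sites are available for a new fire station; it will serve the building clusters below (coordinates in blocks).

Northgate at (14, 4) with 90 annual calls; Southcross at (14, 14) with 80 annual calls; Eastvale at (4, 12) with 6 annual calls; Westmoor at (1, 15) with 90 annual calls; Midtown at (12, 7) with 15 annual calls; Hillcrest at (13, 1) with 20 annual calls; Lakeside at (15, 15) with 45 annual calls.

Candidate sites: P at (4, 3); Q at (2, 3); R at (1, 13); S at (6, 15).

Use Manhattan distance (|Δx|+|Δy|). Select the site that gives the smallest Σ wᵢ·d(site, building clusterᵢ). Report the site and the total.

Total weighted distance at each candidate:
  P (4, 3): total = 5509
  Q (2, 3): total = 5841
  R (1, 13): total = 4759
  S (6, 15): total = 3945
Minimum is at S with total 3945 blocks.

S, total 3945 blocks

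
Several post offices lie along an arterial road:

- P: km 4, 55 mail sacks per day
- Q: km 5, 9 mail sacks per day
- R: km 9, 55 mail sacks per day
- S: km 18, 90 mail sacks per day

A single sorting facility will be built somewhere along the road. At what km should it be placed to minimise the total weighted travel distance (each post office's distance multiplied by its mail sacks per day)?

For a sum of weighted absolute distances on a line, the optimum is the weighted median (not the mean). Total weight W = 209; half-weight = 104.5.
Sort by position and accumulate weight:
  km 4 (P, w=55) → cum 55
  km 5 (Q, w=9) → cum 64
  km 9 (R, w=55) → cum 119  ≥ 104.5 → median here
  km 18 (S, w=90) → cum 209
Optimal location: km 9.

x = 9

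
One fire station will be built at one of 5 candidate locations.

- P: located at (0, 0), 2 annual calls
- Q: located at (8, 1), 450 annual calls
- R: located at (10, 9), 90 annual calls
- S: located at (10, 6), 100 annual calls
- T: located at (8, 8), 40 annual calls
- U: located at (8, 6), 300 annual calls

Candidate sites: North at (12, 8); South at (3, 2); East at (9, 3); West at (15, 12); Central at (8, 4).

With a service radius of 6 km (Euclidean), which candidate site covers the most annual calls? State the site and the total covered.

Central, covering 980

Coverage radius r = 6 km; a point is covered iff (Δx)²+(Δy)² ≤ 6² = 36.
  North (12, 8): covers {R, S, T, U} → 530
  South (3, 2): covers {P, Q} → 452
  East (9, 3): covers {Q, S, T, U} → 890
  West (15, 12): covers {R} → 90
  Central (8, 4): covers {Q, R, S, T, U} → 980
Maximum coverage at Central: 980 annual calls.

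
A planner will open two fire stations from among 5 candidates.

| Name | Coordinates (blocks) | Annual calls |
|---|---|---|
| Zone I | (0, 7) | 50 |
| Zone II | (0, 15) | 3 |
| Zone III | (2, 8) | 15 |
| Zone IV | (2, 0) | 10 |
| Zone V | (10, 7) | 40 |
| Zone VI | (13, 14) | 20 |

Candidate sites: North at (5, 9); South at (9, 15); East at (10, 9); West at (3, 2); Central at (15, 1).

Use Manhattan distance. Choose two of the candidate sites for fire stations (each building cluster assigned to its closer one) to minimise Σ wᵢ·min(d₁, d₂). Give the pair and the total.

{North, East}, total 803

Evaluate every pair (each demand assigned to the nearer of the two):
  {North, East}: total = 803
  {East, West}: total = 823
  {North, South}: total = 937
  {North, West}: total = 1013
  {South, West}: total = 1022
  {North, Central}: total = 1103
  {South, East}: total = 1112
  {East, Central}: total = 1163
  {West, Central}: total = 1323
  {South, Central}: total = 1687
Best pair: {North, East} with total 803.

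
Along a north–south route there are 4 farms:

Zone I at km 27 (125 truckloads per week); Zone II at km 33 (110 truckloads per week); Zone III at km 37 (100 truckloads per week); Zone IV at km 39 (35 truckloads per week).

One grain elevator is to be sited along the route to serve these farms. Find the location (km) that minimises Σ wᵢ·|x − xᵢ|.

For a sum of weighted absolute distances on a line, the optimum is the weighted median (not the mean). Total weight W = 370; half-weight = 185.
Sort by position and accumulate weight:
  km 27 (Zone I, w=125) → cum 125
  km 33 (Zone II, w=110) → cum 235  ≥ 185 → median here
  km 37 (Zone III, w=100) → cum 335
  km 39 (Zone IV, w=35) → cum 370
Optimal location: km 33.

x = 33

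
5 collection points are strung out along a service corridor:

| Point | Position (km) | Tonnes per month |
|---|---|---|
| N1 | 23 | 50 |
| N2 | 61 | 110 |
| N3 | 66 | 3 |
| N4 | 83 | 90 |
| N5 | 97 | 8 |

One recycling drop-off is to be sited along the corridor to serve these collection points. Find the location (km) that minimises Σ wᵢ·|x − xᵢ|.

x = 61

For a sum of weighted absolute distances on a line, the optimum is the weighted median (not the mean). Total weight W = 261; half-weight = 130.5.
Sort by position and accumulate weight:
  km 23 (N1, w=50) → cum 50
  km 61 (N2, w=110) → cum 160  ≥ 130.5 → median here
  km 66 (N3, w=3) → cum 163
  km 83 (N4, w=90) → cum 253
  km 97 (N5, w=8) → cum 261
Optimal location: km 61.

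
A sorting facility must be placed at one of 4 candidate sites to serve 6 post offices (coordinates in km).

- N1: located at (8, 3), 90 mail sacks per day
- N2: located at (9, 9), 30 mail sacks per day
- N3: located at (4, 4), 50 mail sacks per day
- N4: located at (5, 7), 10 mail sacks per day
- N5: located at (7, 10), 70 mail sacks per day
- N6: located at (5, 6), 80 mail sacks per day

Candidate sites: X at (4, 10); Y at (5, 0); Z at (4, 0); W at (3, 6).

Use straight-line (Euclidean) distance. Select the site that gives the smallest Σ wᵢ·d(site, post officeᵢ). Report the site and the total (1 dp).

W, total 1416.2 km

Total weighted distance at each candidate:
  X (4, 10): total = 1750.0
  Y (5, 0): total = 2147.3
  Z (4, 0): total = 2247.0
  W (3, 6): total = 1416.2
Minimum is at W with total 1416.2 km.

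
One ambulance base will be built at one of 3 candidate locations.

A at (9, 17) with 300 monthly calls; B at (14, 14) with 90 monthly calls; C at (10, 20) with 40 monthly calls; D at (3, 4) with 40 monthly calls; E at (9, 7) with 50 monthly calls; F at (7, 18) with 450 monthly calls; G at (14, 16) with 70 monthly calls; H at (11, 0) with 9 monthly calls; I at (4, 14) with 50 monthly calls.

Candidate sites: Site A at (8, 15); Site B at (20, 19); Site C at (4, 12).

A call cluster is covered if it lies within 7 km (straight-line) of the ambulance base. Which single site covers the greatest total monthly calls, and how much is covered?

Site A, covering 1000

Coverage radius r = 7 km; a point is covered iff (Δx)²+(Δy)² ≤ 7² = 49.
  Site A (8, 15): covers {A, B, C, F, G, I} → 1000
  Site B (20, 19): covers {G} → 70
  Site C (4, 12): covers {F, I} → 500
Maximum coverage at Site A: 1000 monthly calls.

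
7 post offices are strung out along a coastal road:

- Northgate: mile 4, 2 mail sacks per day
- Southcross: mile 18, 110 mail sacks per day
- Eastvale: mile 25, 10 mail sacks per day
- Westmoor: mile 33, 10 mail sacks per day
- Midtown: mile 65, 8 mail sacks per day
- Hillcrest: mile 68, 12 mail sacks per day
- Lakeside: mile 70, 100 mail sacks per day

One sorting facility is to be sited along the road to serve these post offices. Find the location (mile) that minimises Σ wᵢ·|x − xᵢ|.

For a sum of weighted absolute distances on a line, the optimum is the weighted median (not the mean). Total weight W = 252; half-weight = 126.
Sort by position and accumulate weight:
  mile 4 (Northgate, w=2) → cum 2
  mile 18 (Southcross, w=110) → cum 112
  mile 25 (Eastvale, w=10) → cum 122
  mile 33 (Westmoor, w=10) → cum 132  ≥ 126 → median here
  mile 65 (Midtown, w=8) → cum 140
  mile 68 (Hillcrest, w=12) → cum 152
  mile 70 (Lakeside, w=100) → cum 252
Optimal location: mile 33.

x = 33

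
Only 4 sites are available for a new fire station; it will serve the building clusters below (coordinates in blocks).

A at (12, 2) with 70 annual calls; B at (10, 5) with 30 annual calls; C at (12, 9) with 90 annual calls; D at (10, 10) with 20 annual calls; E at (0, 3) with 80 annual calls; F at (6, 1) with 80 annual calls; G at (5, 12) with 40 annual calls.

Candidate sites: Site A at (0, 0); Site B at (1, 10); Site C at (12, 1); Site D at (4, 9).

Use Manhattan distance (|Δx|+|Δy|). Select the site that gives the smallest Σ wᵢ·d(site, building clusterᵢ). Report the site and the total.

Site C, total 3510 blocks

Total weighted distance at each candidate:
  Site A (0, 0): total = 5200
  Site B (1, 10): total = 5010
  Site C (12, 1): total = 3510
  Site D (4, 9): total = 3970
Minimum is at Site C with total 3510 blocks.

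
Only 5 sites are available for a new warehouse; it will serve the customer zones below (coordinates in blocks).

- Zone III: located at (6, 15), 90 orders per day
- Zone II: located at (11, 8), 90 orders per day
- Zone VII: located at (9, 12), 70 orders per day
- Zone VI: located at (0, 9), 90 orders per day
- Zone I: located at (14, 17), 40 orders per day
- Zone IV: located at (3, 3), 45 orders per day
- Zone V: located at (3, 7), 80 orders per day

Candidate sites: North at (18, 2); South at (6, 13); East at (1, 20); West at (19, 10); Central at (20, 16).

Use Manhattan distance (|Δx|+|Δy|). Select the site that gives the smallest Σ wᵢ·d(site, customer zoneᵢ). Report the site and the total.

Total weighted distance at each candidate:
  North (18, 2): total = 10080
  South (6, 13): total = 4045
  East (1, 20): total = 7775
  West (19, 10): total = 8195
  Central (20, 16): total = 10070
Minimum is at South with total 4045 blocks.

South, total 4045 blocks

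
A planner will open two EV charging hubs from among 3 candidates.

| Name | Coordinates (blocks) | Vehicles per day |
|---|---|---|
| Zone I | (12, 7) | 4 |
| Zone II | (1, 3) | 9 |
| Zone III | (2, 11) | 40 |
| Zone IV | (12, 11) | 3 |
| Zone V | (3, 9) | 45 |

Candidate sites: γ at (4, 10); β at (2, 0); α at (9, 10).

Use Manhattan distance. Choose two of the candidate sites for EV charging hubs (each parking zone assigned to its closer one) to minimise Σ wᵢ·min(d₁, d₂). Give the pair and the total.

{γ, β}, total 317

Evaluate every pair (each demand assigned to the nearer of the two):
  {γ, β}: total = 317
  {γ, α}: total = 336
  {β, α}: total = 707
Best pair: {γ, β} with total 317.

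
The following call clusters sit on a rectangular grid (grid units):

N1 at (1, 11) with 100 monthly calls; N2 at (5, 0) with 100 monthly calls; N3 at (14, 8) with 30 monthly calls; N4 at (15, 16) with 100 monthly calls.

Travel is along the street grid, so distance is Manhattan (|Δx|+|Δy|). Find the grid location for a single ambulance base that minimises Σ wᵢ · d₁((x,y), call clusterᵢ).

(5, 11)

Manhattan distance separates: Σwᵢ(|x−xᵢ|+|y−yᵢ|) = Σwᵢ|x−xᵢ| + Σwᵢ|y−yᵢ|, so x and y are optimised independently as 1-D weighted medians.
Total weight W = 330; half = 165.
x-coordinate, sorted with cumulative weight:
  x=1 (N1, w=100) cum 100
  x=5 (N2, w=100) cum 200  ← median
  x=14 (N3, w=30) cum 230
  x=15 (N4, w=100) cum 330
⇒ x* = 5
y-coordinate, sorted with cumulative weight:
  y=0 (N2, w=100) cum 100
  y=8 (N3, w=30) cum 130
  y=11 (N1, w=100) cum 230  ← median
  y=16 (N4, w=100) cum 330
⇒ y* = 11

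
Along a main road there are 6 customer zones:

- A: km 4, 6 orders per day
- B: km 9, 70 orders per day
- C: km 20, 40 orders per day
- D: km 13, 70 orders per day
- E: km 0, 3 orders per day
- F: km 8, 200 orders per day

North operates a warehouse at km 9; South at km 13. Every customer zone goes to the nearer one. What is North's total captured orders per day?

The indifferent point is the midpoint (9+13)/2 = 11; customer zones left of it (closer to North at 9) go to North, those right go to South.
  E at 0 (w=3) → North
  A at 4 (w=6) → North
  F at 8 (w=200) → North
  B at 9 (w=70) → North
  D at 13 (w=70) → South
  C at 20 (w=40) → South
North captures 279; South captures 110.

279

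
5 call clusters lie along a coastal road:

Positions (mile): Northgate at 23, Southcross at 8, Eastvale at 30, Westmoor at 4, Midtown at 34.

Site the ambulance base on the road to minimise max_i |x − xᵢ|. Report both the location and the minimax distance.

location 19, max distance 15

The 1-center on a line is the midpoint of the two extreme points: leftmost at 4, rightmost at 34.
Optimal location = (4 + 34)/2 = 19; maximum distance = (34 − 4)/2 = 15.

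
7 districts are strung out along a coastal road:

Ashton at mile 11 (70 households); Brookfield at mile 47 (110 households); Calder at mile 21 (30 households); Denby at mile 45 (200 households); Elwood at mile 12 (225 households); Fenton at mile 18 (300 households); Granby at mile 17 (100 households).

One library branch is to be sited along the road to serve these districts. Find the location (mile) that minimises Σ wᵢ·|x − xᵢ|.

x = 18

For a sum of weighted absolute distances on a line, the optimum is the weighted median (not the mean). Total weight W = 1035; half-weight = 517.5.
Sort by position and accumulate weight:
  mile 11 (Ashton, w=70) → cum 70
  mile 12 (Elwood, w=225) → cum 295
  mile 17 (Granby, w=100) → cum 395
  mile 18 (Fenton, w=300) → cum 695  ≥ 517.5 → median here
  mile 21 (Calder, w=30) → cum 725
  mile 45 (Denby, w=200) → cum 925
  mile 47 (Brookfield, w=110) → cum 1035
Optimal location: mile 18.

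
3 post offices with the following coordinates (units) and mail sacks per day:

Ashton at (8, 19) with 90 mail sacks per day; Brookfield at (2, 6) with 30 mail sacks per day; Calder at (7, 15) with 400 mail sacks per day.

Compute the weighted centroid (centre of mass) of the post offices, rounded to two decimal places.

(6.88, 15.17)

The minimiser of Σwᵢ‖p−pᵢ‖² is the weighted centroid p* = (Σwᵢpᵢ)/(Σwᵢ).
Σwᵢ = 520.
Σwᵢxᵢ = 90·8 + 30·2 + 400·7 = 3580.
Σwᵢyᵢ = 90·19 + 30·6 + 400·15 = 7890.
x* = 3580/520 = 6.88, y* = 7890/520 = 15.17.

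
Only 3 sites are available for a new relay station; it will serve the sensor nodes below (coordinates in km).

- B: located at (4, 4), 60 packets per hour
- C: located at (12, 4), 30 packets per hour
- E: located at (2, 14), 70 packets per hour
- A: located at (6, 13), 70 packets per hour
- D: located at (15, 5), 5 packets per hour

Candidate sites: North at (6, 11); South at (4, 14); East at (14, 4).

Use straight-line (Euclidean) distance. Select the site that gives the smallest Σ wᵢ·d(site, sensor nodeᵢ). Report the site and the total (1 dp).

Total weighted distance at each candidate:
  North (6, 11): total = 1257.5
  South (4, 14): total = 1351.8
  East (14, 4): total = 2603.4
Minimum is at North with total 1257.5 km.

North, total 1257.5 km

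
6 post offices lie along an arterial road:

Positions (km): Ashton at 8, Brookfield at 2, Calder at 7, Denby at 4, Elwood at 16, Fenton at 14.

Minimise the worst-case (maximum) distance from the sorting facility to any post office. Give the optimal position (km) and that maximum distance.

The 1-center on a line is the midpoint of the two extreme points: leftmost at 2, rightmost at 16.
Optimal location = (2 + 16)/2 = 9; maximum distance = (16 − 2)/2 = 7.

location 9, max distance 7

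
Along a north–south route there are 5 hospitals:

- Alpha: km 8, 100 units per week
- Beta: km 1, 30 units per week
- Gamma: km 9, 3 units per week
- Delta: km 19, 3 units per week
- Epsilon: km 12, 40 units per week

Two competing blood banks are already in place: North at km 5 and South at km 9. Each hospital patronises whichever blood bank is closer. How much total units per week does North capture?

The indifferent point is the midpoint (5+9)/2 = 7; hospitals left of it (closer to North at 5) go to North, those right go to South.
  Beta at 1 (w=30) → North
  Alpha at 8 (w=100) → South
  Gamma at 9 (w=3) → South
  Epsilon at 12 (w=40) → South
  Delta at 19 (w=3) → South
North captures 30; South captures 146.

30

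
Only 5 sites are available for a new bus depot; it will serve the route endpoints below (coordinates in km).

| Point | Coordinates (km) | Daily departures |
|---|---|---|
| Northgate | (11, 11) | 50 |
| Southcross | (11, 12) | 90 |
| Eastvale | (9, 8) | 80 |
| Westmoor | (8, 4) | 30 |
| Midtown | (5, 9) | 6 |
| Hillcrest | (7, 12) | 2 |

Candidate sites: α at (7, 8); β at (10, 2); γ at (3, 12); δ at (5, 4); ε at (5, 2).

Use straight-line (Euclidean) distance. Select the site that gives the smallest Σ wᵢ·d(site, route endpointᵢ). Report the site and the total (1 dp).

Total weighted distance at each candidate:
  α (7, 8): total = 1064.2
  β (10, 2): total = 2001.2
  γ (3, 12): total = 2012.7
  δ (5, 4): total = 1950.0
  ε (5, 2): total = 2337.9
Minimum is at α with total 1064.2 km.

α, total 1064.2 km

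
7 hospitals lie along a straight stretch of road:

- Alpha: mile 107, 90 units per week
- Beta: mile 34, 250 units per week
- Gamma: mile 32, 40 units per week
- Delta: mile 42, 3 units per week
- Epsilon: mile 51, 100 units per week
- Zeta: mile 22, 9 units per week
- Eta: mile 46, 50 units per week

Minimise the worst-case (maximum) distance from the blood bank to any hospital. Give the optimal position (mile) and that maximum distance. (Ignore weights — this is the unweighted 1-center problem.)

The 1-center on a line is the midpoint of the two extreme points: leftmost at 22, rightmost at 107.
Optimal location = (22 + 107)/2 = 64.5; maximum distance = (107 − 22)/2 = 42.5.

location 64.5, max distance 42.5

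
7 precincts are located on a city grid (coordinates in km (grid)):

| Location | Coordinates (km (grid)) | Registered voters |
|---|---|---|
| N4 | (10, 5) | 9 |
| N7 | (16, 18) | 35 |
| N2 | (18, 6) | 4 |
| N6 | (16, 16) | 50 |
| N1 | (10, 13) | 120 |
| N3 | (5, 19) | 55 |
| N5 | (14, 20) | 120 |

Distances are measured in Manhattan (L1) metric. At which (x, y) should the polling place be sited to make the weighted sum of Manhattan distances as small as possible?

(14, 18)

Manhattan distance separates: Σwᵢ(|x−xᵢ|+|y−yᵢ|) = Σwᵢ|x−xᵢ| + Σwᵢ|y−yᵢ|, so x and y are optimised independently as 1-D weighted medians.
Total weight W = 393; half = 196.5.
x-coordinate, sorted with cumulative weight:
  x=5 (N3, w=55) cum 55
  x=10 (N4, w=9) cum 64
  x=10 (N1, w=120) cum 184
  x=14 (N5, w=120) cum 304  ← median
  x=16 (N7, w=35) cum 339
  x=16 (N6, w=50) cum 389
  x=18 (N2, w=4) cum 393
⇒ x* = 14
y-coordinate, sorted with cumulative weight:
  y=5 (N4, w=9) cum 9
  y=6 (N2, w=4) cum 13
  y=13 (N1, w=120) cum 133
  y=16 (N6, w=50) cum 183
  y=18 (N7, w=35) cum 218  ← median
  y=19 (N3, w=55) cum 273
  y=20 (N5, w=120) cum 393
⇒ y* = 18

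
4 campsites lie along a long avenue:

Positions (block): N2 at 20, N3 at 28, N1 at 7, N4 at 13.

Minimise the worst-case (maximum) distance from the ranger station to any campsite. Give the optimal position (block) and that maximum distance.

location 17.5, max distance 10.5

The 1-center on a line is the midpoint of the two extreme points: leftmost at 7, rightmost at 28.
Optimal location = (7 + 28)/2 = 17.5; maximum distance = (28 − 7)/2 = 10.5.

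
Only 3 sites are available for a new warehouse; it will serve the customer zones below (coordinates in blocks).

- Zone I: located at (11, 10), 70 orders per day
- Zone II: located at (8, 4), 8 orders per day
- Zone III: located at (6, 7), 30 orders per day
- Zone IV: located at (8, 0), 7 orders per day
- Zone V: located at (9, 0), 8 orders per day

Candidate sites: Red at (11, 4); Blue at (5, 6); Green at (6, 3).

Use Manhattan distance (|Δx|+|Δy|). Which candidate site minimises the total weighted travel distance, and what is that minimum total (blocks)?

Red, total 781 blocks

Total weighted distance at each candidate:
  Red (11, 4): total = 781
  Blue (5, 6): total = 943
  Green (6, 3): total = 1067
Minimum is at Red with total 781 blocks.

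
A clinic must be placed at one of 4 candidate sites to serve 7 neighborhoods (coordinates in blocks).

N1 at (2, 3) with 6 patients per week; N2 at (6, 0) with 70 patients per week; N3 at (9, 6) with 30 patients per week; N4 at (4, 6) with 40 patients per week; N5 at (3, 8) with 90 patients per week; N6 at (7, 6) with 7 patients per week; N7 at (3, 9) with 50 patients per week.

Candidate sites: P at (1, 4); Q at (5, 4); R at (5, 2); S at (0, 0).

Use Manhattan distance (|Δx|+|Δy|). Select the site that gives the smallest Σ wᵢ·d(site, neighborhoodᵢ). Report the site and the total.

Total weighted distance at each candidate:
  P (1, 4): total = 2088
  Q (5, 4): total = 1592
  R (5, 2): total = 1886
  S (0, 0): total = 2981
Minimum is at Q with total 1592 blocks.

Q, total 1592 blocks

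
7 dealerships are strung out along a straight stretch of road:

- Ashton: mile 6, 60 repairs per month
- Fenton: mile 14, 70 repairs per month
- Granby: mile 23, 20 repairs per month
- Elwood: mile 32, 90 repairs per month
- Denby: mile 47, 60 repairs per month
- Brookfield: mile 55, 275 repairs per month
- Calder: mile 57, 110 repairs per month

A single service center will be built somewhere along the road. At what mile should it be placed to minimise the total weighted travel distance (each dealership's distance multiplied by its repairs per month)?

x = 55

For a sum of weighted absolute distances on a line, the optimum is the weighted median (not the mean). Total weight W = 685; half-weight = 342.5.
Sort by position and accumulate weight:
  mile 6 (Ashton, w=60) → cum 60
  mile 14 (Fenton, w=70) → cum 130
  mile 23 (Granby, w=20) → cum 150
  mile 32 (Elwood, w=90) → cum 240
  mile 47 (Denby, w=60) → cum 300
  mile 55 (Brookfield, w=275) → cum 575  ≥ 342.5 → median here
  mile 57 (Calder, w=110) → cum 685
Optimal location: mile 55.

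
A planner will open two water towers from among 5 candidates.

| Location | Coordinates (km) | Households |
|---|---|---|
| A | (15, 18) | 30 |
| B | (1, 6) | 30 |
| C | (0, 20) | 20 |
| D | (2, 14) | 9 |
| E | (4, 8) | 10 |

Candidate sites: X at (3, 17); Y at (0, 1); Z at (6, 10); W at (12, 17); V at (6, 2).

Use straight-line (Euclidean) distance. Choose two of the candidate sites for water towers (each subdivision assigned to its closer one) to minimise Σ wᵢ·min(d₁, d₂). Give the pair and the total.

{Z, W}, total 599.4

Evaluate every pair (each demand assigned to the nearer of the two):
  {Z, W}: total = 599.4
  {X, W}: total = 634.1
  {Y, W}: total = 669.8
  {W, V}: total = 691.6
  {X, Z}: total = 694.9
  {X, Y}: total = 708.2
  {X, V}: total = 729.9
  {Y, Z}: total = 826.7
  {Z, V}: total = 865.8
  {Y, V}: total = 1260.3
Best pair: {Z, W} with total 599.4.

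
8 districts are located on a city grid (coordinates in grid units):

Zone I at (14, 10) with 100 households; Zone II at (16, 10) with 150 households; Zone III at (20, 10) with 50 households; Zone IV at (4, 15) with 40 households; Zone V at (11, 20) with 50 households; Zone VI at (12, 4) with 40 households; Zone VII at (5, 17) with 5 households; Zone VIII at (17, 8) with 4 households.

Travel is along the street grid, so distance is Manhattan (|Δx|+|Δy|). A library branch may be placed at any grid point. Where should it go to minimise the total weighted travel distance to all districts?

(14, 10)

Manhattan distance separates: Σwᵢ(|x−xᵢ|+|y−yᵢ|) = Σwᵢ|x−xᵢ| + Σwᵢ|y−yᵢ|, so x and y are optimised independently as 1-D weighted medians.
Total weight W = 439; half = 219.5.
x-coordinate, sorted with cumulative weight:
  x=4 (Zone IV, w=40) cum 40
  x=5 (Zone VII, w=5) cum 45
  x=11 (Zone V, w=50) cum 95
  x=12 (Zone VI, w=40) cum 135
  x=14 (Zone I, w=100) cum 235  ← median
  x=16 (Zone II, w=150) cum 385
  x=17 (Zone VIII, w=4) cum 389
  x=20 (Zone III, w=50) cum 439
⇒ x* = 14
y-coordinate, sorted with cumulative weight:
  y=4 (Zone VI, w=40) cum 40
  y=8 (Zone VIII, w=4) cum 44
  y=10 (Zone I, w=100) cum 144
  y=10 (Zone II, w=150) cum 294  ← median
  y=10 (Zone III, w=50) cum 344
  y=15 (Zone IV, w=40) cum 384
  y=17 (Zone VII, w=5) cum 389
  y=20 (Zone V, w=50) cum 439
⇒ y* = 10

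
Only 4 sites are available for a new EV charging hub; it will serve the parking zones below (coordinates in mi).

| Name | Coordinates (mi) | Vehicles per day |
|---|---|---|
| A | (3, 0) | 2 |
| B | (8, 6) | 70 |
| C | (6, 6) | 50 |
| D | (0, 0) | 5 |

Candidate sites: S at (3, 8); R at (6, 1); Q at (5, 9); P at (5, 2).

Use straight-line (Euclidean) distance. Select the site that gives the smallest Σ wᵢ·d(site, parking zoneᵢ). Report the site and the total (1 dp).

Total weighted distance at each candidate:
  S (3, 8): total = 616.0
  R (6, 1): total = 663.7
  Q (5, 9): total = 525.0
  P (5, 2): total = 588.7
Minimum is at Q with total 525.0 mi.

Q, total 525.0 mi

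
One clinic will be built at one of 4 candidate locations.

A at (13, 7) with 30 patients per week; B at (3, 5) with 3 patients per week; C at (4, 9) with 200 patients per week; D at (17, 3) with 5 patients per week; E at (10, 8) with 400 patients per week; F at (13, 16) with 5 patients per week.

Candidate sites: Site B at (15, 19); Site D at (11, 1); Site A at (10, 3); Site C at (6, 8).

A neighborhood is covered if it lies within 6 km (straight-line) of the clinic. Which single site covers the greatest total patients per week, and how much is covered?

Site C, covering 603

Coverage radius r = 6 km; a point is covered iff (Δx)²+(Δy)² ≤ 6² = 36.
  Site B (15, 19): covers {F} → 5
  Site D (11, 1): covers {none} → 0
  Site A (10, 3): covers {A, E} → 430
  Site C (6, 8): covers {B, C, E} → 603
Maximum coverage at Site C: 603 patients per week.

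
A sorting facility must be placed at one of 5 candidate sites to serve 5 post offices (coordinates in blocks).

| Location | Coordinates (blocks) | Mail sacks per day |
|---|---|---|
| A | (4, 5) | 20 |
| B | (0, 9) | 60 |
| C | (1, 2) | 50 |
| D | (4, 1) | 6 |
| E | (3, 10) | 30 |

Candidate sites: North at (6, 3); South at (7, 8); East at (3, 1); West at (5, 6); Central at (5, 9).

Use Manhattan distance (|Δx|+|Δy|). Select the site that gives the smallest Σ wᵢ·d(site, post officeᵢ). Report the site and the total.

Central, total 1094 blocks

Total weighted distance at each candidate:
  North (6, 3): total = 1424
  South (7, 8): total = 1440
  East (3, 1): total = 1186
  West (5, 6): total = 1136
  Central (5, 9): total = 1094
Minimum is at Central with total 1094 blocks.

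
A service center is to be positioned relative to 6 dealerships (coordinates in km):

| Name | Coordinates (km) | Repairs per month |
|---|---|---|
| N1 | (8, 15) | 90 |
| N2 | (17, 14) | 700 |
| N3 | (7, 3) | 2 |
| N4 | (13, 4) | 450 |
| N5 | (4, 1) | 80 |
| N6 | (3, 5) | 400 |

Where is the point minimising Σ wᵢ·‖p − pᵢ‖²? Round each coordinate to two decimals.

The minimiser of Σwᵢ‖p−pᵢ‖² is the weighted centroid p* = (Σwᵢpᵢ)/(Σwᵢ).
Σwᵢ = 1722.
Σwᵢxᵢ = 90·8 + 700·17 + 2·7 + 450·13 + 80·4 + 400·3 = 20004.
Σwᵢyᵢ = 90·15 + 700·14 + 2·3 + 450·4 + 80·1 + 400·5 = 15036.
x* = 20004/1722 = 11.62, y* = 15036/1722 = 8.73.

(11.62, 8.73)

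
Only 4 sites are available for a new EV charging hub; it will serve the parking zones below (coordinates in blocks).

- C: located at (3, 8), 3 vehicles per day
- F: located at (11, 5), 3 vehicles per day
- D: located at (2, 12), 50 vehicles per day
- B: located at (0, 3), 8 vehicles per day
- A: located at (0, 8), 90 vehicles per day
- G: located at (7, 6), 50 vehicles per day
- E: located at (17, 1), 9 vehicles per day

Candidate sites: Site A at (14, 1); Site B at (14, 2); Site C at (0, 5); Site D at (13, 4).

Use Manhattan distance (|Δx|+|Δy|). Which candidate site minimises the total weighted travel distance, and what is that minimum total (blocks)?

Site C, total 1376 blocks

Total weighted distance at each candidate:
  Site A (14, 1): total = 3870
  Site B (14, 2): total = 3675
  Site C (0, 5): total = 1376
  Site D (13, 4): total = 3106
Minimum is at Site C with total 1376 blocks.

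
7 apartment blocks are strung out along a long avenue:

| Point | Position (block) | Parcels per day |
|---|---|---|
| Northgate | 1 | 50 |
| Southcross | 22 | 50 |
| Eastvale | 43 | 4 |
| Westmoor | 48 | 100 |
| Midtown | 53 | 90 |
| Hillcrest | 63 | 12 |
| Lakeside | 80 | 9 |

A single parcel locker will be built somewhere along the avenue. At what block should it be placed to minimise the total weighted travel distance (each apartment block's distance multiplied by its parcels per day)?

x = 48

For a sum of weighted absolute distances on a line, the optimum is the weighted median (not the mean). Total weight W = 315; half-weight = 157.5.
Sort by position and accumulate weight:
  block 1 (Northgate, w=50) → cum 50
  block 22 (Southcross, w=50) → cum 100
  block 43 (Eastvale, w=4) → cum 104
  block 48 (Westmoor, w=100) → cum 204  ≥ 157.5 → median here
  block 53 (Midtown, w=90) → cum 294
  block 63 (Hillcrest, w=12) → cum 306
  block 80 (Lakeside, w=9) → cum 315
Optimal location: block 48.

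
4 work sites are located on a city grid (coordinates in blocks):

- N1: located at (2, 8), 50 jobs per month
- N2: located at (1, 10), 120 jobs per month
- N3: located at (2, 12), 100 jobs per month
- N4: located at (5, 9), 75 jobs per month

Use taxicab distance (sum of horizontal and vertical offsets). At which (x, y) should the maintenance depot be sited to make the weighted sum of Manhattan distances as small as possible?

(2, 10)

Manhattan distance separates: Σwᵢ(|x−xᵢ|+|y−yᵢ|) = Σwᵢ|x−xᵢ| + Σwᵢ|y−yᵢ|, so x and y are optimised independently as 1-D weighted medians.
Total weight W = 345; half = 172.5.
x-coordinate, sorted with cumulative weight:
  x=1 (N2, w=120) cum 120
  x=2 (N1, w=50) cum 170
  x=2 (N3, w=100) cum 270  ← median
  x=5 (N4, w=75) cum 345
⇒ x* = 2
y-coordinate, sorted with cumulative weight:
  y=8 (N1, w=50) cum 50
  y=9 (N4, w=75) cum 125
  y=10 (N2, w=120) cum 245  ← median
  y=12 (N3, w=100) cum 345
⇒ y* = 10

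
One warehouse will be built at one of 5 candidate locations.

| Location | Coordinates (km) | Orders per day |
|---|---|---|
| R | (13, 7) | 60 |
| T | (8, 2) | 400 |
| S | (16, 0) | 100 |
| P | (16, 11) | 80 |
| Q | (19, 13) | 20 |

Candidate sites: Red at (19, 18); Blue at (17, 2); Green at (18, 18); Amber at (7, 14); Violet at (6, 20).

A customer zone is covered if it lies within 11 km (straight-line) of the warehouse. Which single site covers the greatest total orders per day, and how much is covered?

Blue, covering 640

Coverage radius r = 11 km; a point is covered iff (Δx)²+(Δy)² ≤ 11² = 121.
  Red (19, 18): covers {P, Q} → 100
  Blue (17, 2): covers {R, T, S, P} → 640
  Green (18, 18): covers {P, Q} → 100
  Amber (7, 14): covers {R, P} → 140
  Violet (6, 20): covers {none} → 0
Maximum coverage at Blue: 640 orders per day.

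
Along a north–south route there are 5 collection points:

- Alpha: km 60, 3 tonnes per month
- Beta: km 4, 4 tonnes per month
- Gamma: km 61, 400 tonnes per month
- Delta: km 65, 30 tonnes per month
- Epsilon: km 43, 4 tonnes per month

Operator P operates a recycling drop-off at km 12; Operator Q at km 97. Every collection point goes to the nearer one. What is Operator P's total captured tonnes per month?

8

The indifferent point is the midpoint (12+97)/2 = 54.5; collection points left of it (closer to Operator P at 12) go to Operator P, those right go to Operator Q.
  Beta at 4 (w=4) → Operator P
  Epsilon at 43 (w=4) → Operator P
  Alpha at 60 (w=3) → Operator Q
  Gamma at 61 (w=400) → Operator Q
  Delta at 65 (w=30) → Operator Q
Operator P captures 8; Operator Q captures 433.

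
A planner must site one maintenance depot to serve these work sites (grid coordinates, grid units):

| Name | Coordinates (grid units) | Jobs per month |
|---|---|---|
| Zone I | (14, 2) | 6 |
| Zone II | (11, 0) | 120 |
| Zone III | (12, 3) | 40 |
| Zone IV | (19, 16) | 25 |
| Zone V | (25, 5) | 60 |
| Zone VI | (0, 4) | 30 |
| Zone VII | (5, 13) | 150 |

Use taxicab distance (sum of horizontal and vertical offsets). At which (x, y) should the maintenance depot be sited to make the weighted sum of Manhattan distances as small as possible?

(11, 5)

Manhattan distance separates: Σwᵢ(|x−xᵢ|+|y−yᵢ|) = Σwᵢ|x−xᵢ| + Σwᵢ|y−yᵢ|, so x and y are optimised independently as 1-D weighted medians.
Total weight W = 431; half = 215.5.
x-coordinate, sorted with cumulative weight:
  x=0 (Zone VI, w=30) cum 30
  x=5 (Zone VII, w=150) cum 180
  x=11 (Zone II, w=120) cum 300  ← median
  x=12 (Zone III, w=40) cum 340
  x=14 (Zone I, w=6) cum 346
  x=19 (Zone IV, w=25) cum 371
  x=25 (Zone V, w=60) cum 431
⇒ x* = 11
y-coordinate, sorted with cumulative weight:
  y=0 (Zone II, w=120) cum 120
  y=2 (Zone I, w=6) cum 126
  y=3 (Zone III, w=40) cum 166
  y=4 (Zone VI, w=30) cum 196
  y=5 (Zone V, w=60) cum 256  ← median
  y=13 (Zone VII, w=150) cum 406
  y=16 (Zone IV, w=25) cum 431
⇒ y* = 5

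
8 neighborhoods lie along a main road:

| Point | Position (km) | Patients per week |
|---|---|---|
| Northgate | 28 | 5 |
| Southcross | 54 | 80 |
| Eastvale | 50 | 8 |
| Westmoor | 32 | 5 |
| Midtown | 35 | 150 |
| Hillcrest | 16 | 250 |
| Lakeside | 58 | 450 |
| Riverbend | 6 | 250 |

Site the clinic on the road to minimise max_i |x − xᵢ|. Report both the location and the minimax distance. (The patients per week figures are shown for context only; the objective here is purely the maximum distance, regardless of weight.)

The 1-center on a line is the midpoint of the two extreme points: leftmost at 6, rightmost at 58.
Optimal location = (6 + 58)/2 = 32; maximum distance = (58 − 6)/2 = 26.

location 32, max distance 26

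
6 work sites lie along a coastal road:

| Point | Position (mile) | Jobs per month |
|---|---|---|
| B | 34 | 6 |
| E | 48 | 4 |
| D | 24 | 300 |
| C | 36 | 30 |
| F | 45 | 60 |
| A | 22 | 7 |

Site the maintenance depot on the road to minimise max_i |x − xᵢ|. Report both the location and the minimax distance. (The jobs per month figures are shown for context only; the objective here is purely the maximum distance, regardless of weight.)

location 35, max distance 13

The 1-center on a line is the midpoint of the two extreme points: leftmost at 22, rightmost at 48.
Optimal location = (22 + 48)/2 = 35; maximum distance = (48 − 22)/2 = 13.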